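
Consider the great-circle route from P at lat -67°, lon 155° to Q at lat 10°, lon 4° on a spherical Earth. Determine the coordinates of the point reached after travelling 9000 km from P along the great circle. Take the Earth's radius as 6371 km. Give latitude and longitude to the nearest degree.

Write both endpoints as unit vectors p₁, p₂ with components (cos φ cos λ, cos φ sin λ, sin φ).
The central angle between the endpoints is δ = arccos(p₁·p₂) ≈ 2.090 rad (119.8°). The total great-circle distance is δ·R ≈ 2.090 × 6371 ≈ 13317 km, so the target fraction is f = 9000/13317 ≈ 0.676.
Interpolate at f ≈ 0.676 with slerp weights a = sin((1−f)δ)/sin δ ≈ 0.722, b = sin(fδ)/sin δ ≈ 1.138.
p = a·p₁ + b·p₂ ≈ (0.862, 0.197, -0.467); φ = arcsin(p_z) ≈ -27.85°, λ = atan2(p_y, p_x) ≈ 12.90°.

≈ lat -28°, lon 13°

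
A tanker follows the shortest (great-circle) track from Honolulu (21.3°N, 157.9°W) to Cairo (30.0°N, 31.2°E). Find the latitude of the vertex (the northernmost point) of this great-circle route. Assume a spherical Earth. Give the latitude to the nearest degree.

≈ 81°N

The great circle lies in the plane with unit normal n̂ = (p₁ × p₂)/|p₁ × p₂|.
Here n̂_z ≈ -0.162; the vertex latitude is φ_max = arccos|n̂_z| ≈ 80.7°.
Check via Clairaut: cos φ_max = |cos φ₁| · sin C = cos(21.3°)·sin(10.0°) ≈ 0.162, again giving ≈ 80.7°.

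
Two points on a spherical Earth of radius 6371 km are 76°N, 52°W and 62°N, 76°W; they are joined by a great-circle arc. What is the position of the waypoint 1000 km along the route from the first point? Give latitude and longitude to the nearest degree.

The haversine formula gives a central angle δ ≈ 0.282 rad (16.2°) between the endpoints. The total great-circle distance is δ·R ≈ 0.282 × 6371 ≈ 1797 km, so the target fraction is f = 1000/1797 ≈ 0.556.
Interpolate at f ≈ 0.556 with slerp weights a = sin((1−f)δ)/sin δ ≈ 0.448, b = sin(fδ)/sin δ ≈ 0.562.
p = a·p₁ + b·p₂ ≈ (0.131, -0.341, 0.931); φ = arcsin(p_z) ≈ 68.57°, λ = atan2(p_y, p_x) ≈ -69.07°.

≈ 69°N, 69°W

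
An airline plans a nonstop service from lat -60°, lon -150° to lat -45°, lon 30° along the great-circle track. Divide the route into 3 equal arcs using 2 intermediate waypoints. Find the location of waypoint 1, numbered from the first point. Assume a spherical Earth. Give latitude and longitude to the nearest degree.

From cos δ = sin φ₁ sin φ₂ + cos φ₁ cos φ₂ cos Δλ, the central angle is δ ≈ 1.309 rad (75.0°).
Interpolate at f = 1/3 with slerp weights a = sin((1−f)δ)/sin δ ≈ 0.793, b = sin(fδ)/sin δ ≈ 0.438.
p = a·p₁ + b·p₂ ≈ (-0.075, -0.044, -0.996); φ = arcsin(p_z) ≈ -85.00°, λ = atan2(p_y, p_x) ≈ -150.00°.

≈ lat -85°, lon -150°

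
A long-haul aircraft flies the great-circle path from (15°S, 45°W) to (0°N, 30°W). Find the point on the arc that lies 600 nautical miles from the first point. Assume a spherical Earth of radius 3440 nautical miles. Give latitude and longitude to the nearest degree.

From cos δ = sin φ₁ sin φ₂ + cos φ₁ cos φ₂ cos Δλ, the central angle is δ ≈ 0.368 rad (21.1°). The total great-circle distance is δ·R ≈ 0.368 × 3440 ≈ 1266 nmi, so the target fraction is f = 600/1266 ≈ 0.474.
Interpolate at f ≈ 0.474 with slerp weights a = sin((1−f)δ)/sin δ ≈ 0.535, b = sin(fδ)/sin δ ≈ 0.482.
p = a·p₁ + b·p₂ ≈ (0.783, -0.606, -0.138); φ = arcsin(p_z) ≈ -7.96°, λ = atan2(p_y, p_x) ≈ -37.76°.

≈ (8°S, 38°W)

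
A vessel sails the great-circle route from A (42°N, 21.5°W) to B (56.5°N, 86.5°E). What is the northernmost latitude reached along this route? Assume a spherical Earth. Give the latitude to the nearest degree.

≈ 64°N

The great circle lies in the plane with unit normal n̂ = (p₁ × p₂)/|p₁ × p₂|.
Here n̂_z ≈ +0.432; the vertex latitude is φ_max = arccos|n̂_z| ≈ 64.4°.
Check via Clairaut: cos φ_max = |cos φ₁| · sin C = cos(42.0°)·sin(35.6°) ≈ 0.432, again giving ≈ 64.4°.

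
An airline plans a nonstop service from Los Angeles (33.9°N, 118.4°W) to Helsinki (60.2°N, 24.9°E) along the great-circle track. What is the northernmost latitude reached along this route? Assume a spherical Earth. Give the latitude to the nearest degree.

The great circle lies in the plane with unit normal n̂ = (p₁ × p₂)/|p₁ × p₂|.
Here n̂_z ≈ +0.249; the vertex latitude is φ_max = arccos|n̂_z| ≈ 75.6°.
Check via Clairaut: cos φ_max = |cos φ₁| · sin C = cos(33.9°)·sin(17.5°) ≈ 0.249, again giving ≈ 75.6°.

≈ 76°N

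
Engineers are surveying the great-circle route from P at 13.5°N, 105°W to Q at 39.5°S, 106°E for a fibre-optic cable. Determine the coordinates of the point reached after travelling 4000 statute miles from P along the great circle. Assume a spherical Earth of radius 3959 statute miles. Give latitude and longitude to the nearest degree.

Write both endpoints as unit vectors p₁, p₂ with components (cos φ cos λ, cos φ sin λ, sin φ).
The central angle between the endpoints is δ = arccos(p₁·p₂) ≈ 2.484 rad (142.3°). The total great-circle distance is δ·R ≈ 2.484 × 3959 ≈ 9835 mi, so the target fraction is f = 4000/9835 ≈ 0.407.
Interpolate at f ≈ 0.407 with slerp weights a = sin((1−f)δ)/sin δ ≈ 1.629, b = sin(fδ)/sin δ ≈ 1.386.
p = a·p₁ + b·p₂ ≈ (-0.705, -0.502, -0.502); φ = arcsin(p_z) ≈ -30.10°, λ = atan2(p_y, p_x) ≈ -144.55°.

≈ 30°S, 145°W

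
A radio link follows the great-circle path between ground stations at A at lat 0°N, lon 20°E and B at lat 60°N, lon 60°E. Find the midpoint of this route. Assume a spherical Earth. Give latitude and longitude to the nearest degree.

Convert each endpoint to a unit vector on the sphere (x = cos φ cos λ, y = cos φ sin λ, z = sin φ).
The central angle between the endpoints is δ = arccos(p₁·p₂) ≈ 1.178 rad (67.5°).
Interpolate at f = 1/2 with slerp weights a = sin((1−f)δ)/sin δ ≈ 0.601, b = sin(fδ)/sin δ ≈ 0.601.
p = a·p₁ + b·p₂ ≈ (0.715, 0.466, 0.521); φ = arcsin(p_z) ≈ 31.38°, λ = atan2(p_y, p_x) ≈ 33.08°.

≈ lat 31°N, lon 33°E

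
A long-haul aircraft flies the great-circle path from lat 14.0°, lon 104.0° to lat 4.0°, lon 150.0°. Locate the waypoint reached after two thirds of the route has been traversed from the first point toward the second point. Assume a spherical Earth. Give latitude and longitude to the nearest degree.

The haversine formula gives a central angle δ ≈ 0.810 rad (46.4°) between the endpoints.
Interpolate at f = 2/3 with slerp weights a = sin((1−f)δ)/sin δ ≈ 0.368, b = sin(fδ)/sin δ ≈ 0.710.
p = a·p₁ + b·p₂ ≈ (-0.700, 0.701, 0.139); φ = arcsin(p_z) ≈ 7.97°, λ = atan2(p_y, p_x) ≈ 134.96°.

≈ lat 8°, lon 135°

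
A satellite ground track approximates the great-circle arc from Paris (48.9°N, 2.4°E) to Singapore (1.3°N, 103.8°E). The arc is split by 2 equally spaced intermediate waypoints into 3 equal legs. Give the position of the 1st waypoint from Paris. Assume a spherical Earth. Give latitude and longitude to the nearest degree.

≈ 44°N, 49°E

The haversine formula gives a central angle δ ≈ 1.684 rad (96.5°) between the endpoints.
Interpolate at f = 1/3 with slerp weights a = sin((1−f)δ)/sin δ ≈ 0.907, b = sin(fδ)/sin δ ≈ 0.536.
p = a·p₁ + b·p₂ ≈ (0.468, 0.545, 0.696); φ = arcsin(p_z) ≈ 44.08°, λ = atan2(p_y, p_x) ≈ 49.35°.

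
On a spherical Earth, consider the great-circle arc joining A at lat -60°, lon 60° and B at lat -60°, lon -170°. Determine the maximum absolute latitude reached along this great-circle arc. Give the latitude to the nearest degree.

The great circle lies in the plane with unit normal n̂ = (p₁ × p₂)/|p₁ × p₂|.
Here n̂_z ≈ +0.237; the vertex latitude is φ_max = arccos|n̂_z| ≈ 76.3°.

≈ -76°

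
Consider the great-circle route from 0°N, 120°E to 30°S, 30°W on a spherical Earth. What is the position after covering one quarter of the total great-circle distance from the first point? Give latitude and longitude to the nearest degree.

≈ 25°S, 96°E

Write both endpoints as unit vectors p₁, p₂ with components (cos φ cos λ, cos φ sin λ, sin φ).
The central angle between the endpoints is δ = arccos(p₁·p₂) ≈ 2.419 rad (138.6°).
Interpolate at f = 1/4 with slerp weights a = sin((1−f)δ)/sin δ ≈ 1.467, b = sin(fδ)/sin δ ≈ 0.860.
p = a·p₁ + b·p₂ ≈ (-0.089, 0.899, -0.430); φ = arcsin(p_z) ≈ -25.45°, λ = atan2(p_y, p_x) ≈ 95.66°.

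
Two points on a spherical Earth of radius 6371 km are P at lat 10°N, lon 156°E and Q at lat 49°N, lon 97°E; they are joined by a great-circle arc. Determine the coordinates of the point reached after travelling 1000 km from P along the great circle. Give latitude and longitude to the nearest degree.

Write both endpoints as unit vectors p₁, p₂ with components (cos φ cos λ, cos φ sin λ, sin φ).
The central angle between the endpoints is δ = arccos(p₁·p₂) ≈ 1.088 rad (62.4°). The total great-circle distance is δ·R ≈ 1.088 × 6371 ≈ 6935 km, so the target fraction is f = 1000/6935 ≈ 0.144.
Interpolate at f ≈ 0.144 with slerp weights a = sin((1−f)δ)/sin δ ≈ 0.906, b = sin(fδ)/sin δ ≈ 0.176.
p = a·p₁ + b·p₂ ≈ (-0.829, 0.478, 0.290); φ = arcsin(p_z) ≈ 16.89°, λ = atan2(p_y, p_x) ≈ 150.05°.

≈ lat 17°N, lon 150°E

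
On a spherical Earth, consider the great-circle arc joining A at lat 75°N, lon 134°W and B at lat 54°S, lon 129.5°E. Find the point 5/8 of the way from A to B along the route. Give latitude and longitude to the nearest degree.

≈ lat 3°S, lon 150°E

From cos δ = sin φ₁ sin φ₂ + cos φ₁ cos φ₂ cos Δλ, the central angle is δ ≈ 2.496 rad (143.0°).
Interpolate at f = 5/8 with slerp weights a = sin((1−f)δ)/sin δ ≈ 1.338, b = sin(fδ)/sin δ ≈ 1.662.
p = a·p₁ + b·p₂ ≈ (-0.862, 0.505, -0.052); φ = arcsin(p_z) ≈ -2.98°, λ = atan2(p_y, p_x) ≈ 149.65°.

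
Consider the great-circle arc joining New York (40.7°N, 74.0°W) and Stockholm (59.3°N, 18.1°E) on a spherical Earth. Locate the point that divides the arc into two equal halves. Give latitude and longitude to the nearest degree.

Write both endpoints as unit vectors p₁, p₂ with components (cos φ cos λ, cos φ sin λ, sin φ).
The central angle between the endpoints is δ = arccos(p₁·p₂) ≈ 0.993 rad (56.9°).
Interpolate at f = 1/2 with slerp weights a = sin((1−f)δ)/sin δ ≈ 0.569, b = sin(fδ)/sin δ ≈ 0.569.
p = a·p₁ + b·p₂ ≈ (0.395, -0.324, 0.860); φ = arcsin(p_z) ≈ 59.28°, λ = atan2(p_y, p_x) ≈ -39.39°.

≈ 59°N, 39°W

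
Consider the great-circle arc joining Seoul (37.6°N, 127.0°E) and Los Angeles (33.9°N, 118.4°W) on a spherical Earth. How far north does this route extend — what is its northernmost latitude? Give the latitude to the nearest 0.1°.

The great circle lies in the plane with unit normal n̂ = (p₁ × p₂)/|p₁ × p₂|.
Here n̂_z ≈ +0.599; the vertex latitude is φ_max = arccos|n̂_z| ≈ 53.2°.
Check via Clairaut: cos φ_max = |cos φ₁| · sin C = cos(37.6°)·sin(49.1°) ≈ 0.599, again giving ≈ 53.2°.

≈ 53.2°N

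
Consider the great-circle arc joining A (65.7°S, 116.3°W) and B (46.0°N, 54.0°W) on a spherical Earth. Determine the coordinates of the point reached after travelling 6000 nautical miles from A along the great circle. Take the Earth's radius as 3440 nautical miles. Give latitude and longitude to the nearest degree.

Convert each endpoint to a unit vector on the sphere (x = cos φ cos λ, y = cos φ sin λ, z = sin φ).
The central angle between the endpoints is δ = arccos(p₁·p₂) ≈ 2.121 rad (121.5°). The total great-circle distance is δ·R ≈ 2.121 × 3440 ≈ 7296 nmi, so the target fraction is f = 6000/7296 ≈ 0.822.
Interpolate at f ≈ 0.822 with slerp weights a = sin((1−f)δ)/sin δ ≈ 0.431, b = sin(fδ)/sin δ ≈ 1.155.
p = a·p₁ + b·p₂ ≈ (0.393, -0.809, 0.438); φ = arcsin(p_z) ≈ 25.97°, λ = atan2(p_y, p_x) ≈ -64.07°.

≈ (26°N, 64°W)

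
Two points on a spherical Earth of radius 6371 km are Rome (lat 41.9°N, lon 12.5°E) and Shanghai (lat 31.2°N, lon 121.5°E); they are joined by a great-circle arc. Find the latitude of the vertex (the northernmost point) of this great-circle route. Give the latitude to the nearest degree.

The great circle lies in the plane with unit normal n̂ = (p₁ × p₂)/|p₁ × p₂|.
Here n̂_z ≈ +0.608; the vertex latitude is φ_max = arccos|n̂_z| ≈ 52.6°.
Check via Clairaut: cos φ_max = |cos φ₁| · sin C = cos(41.9°)·sin(54.8°) ≈ 0.608, again giving ≈ 52.6°.

≈ 53°N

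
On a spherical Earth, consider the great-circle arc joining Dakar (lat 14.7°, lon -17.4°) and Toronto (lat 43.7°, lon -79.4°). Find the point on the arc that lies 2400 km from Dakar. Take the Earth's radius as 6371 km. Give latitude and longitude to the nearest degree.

The haversine formula gives a central angle δ ≈ 1.043 rad (59.8°) between the endpoints. The total great-circle distance is δ·R ≈ 1.043 × 6371 ≈ 6645 km, so the target fraction is f = 2400/6645 ≈ 0.361.
Interpolate at f ≈ 0.361 with slerp weights a = sin((1−f)δ)/sin δ ≈ 0.715, b = sin(fδ)/sin δ ≈ 0.426.
p = a·p₁ + b·p₂ ≈ (0.717, -0.510, 0.476); φ = arcsin(p_z) ≈ 28.41°, λ = atan2(p_y, p_x) ≈ -35.40°.

≈ lat 28°, lon -35°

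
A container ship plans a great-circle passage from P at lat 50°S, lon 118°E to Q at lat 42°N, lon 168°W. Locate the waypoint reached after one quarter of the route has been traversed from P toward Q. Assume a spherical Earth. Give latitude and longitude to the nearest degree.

≈ lat 29°S, lon 143°E

The haversine formula gives a central angle δ ≈ 1.962 rad (112.4°) between the endpoints.
Interpolate at f = 1/4 with slerp weights a = sin((1−f)δ)/sin δ ≈ 1.076, b = sin(fδ)/sin δ ≈ 0.509.
p = a·p₁ + b·p₂ ≈ (-0.695, 0.532, -0.484); φ = arcsin(p_z) ≈ -28.92°, λ = atan2(p_y, p_x) ≈ 142.56°.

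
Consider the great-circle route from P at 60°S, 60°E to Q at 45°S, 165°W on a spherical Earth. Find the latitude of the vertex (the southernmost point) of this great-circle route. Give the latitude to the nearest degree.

≈ 74°S

The great circle lies in the plane with unit normal n̂ = (p₁ × p₂)/|p₁ × p₂|.
Here n̂_z ≈ +0.268; the vertex latitude is φ_max = arccos|n̂_z| ≈ 74.4°.
Check via Clairaut: cos φ_max = |cos φ₁| · sin C = cos(60.0°)·sin(147.6°) ≈ 0.268, again giving ≈ 74.4°.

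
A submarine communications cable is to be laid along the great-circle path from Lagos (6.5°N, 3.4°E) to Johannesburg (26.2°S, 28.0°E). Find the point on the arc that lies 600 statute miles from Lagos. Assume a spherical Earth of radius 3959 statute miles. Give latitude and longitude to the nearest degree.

Write both endpoints as unit vectors p₁, p₂ with components (cos φ cos λ, cos φ sin λ, sin φ).
The central angle between the endpoints is δ = arccos(p₁·p₂) ≈ 0.707 rad (40.5°). The total great-circle distance is δ·R ≈ 0.707 × 3959 ≈ 2797 mi, so the target fraction is f = 600/2797 ≈ 0.214.
Interpolate at f ≈ 0.214 with slerp weights a = sin((1−f)δ)/sin δ ≈ 0.812, b = sin(fδ)/sin δ ≈ 0.233.
p = a·p₁ + b·p₂ ≈ (0.989, 0.146, -0.011); φ = arcsin(p_z) ≈ -0.62°, λ = atan2(p_y, p_x) ≈ 8.38°.

≈ 1°S, 8°E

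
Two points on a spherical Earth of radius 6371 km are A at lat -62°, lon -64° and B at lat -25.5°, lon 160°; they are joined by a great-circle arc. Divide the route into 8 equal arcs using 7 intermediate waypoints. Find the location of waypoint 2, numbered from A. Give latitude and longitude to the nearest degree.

≈ lat -73°, lon -115°

Convert each endpoint to a unit vector on the sphere (x = cos φ cos λ, y = cos φ sin λ, z = sin φ).
The central angle between the endpoints is δ = arccos(p₁·p₂) ≈ 1.495 rad (85.7°).
Interpolate at f = 2/8 with slerp weights a = sin((1−f)δ)/sin δ ≈ 0.903, b = sin(fδ)/sin δ ≈ 0.366.
p = a·p₁ + b·p₂ ≈ (-0.125, -0.268, -0.955); φ = arcsin(p_z) ≈ -72.80°, λ = atan2(p_y, p_x) ≈ -114.95°.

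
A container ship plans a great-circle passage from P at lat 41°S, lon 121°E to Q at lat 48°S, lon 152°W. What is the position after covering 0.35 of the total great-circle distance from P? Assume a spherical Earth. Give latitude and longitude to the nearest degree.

Write both endpoints as unit vectors p₁, p₂ with components (cos φ cos λ, cos φ sin λ, sin φ).
The central angle between the endpoints is δ = arccos(p₁·p₂) ≈ 1.031 rad (59.1°).
Interpolate at f = 0.35 with slerp weights a = sin((1−f)δ)/sin δ ≈ 0.724, b = sin(fδ)/sin δ ≈ 0.412.
p = a·p₁ + b·p₂ ≈ (-0.525, 0.339, -0.781); φ = arcsin(p_z) ≈ -51.34°, λ = atan2(p_y, p_x) ≈ 147.12°.

≈ lat 51°S, lon 147°E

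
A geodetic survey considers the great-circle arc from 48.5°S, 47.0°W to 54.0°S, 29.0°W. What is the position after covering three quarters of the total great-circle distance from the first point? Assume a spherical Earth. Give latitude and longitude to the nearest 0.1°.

The haversine formula gives a central angle δ ≈ 0.218 rad (12.5°) between the endpoints.
Interpolate at f = 3/4 with slerp weights a = sin((1−f)δ)/sin δ ≈ 0.252, b = sin(fδ)/sin δ ≈ 0.753.
p = a·p₁ + b·p₂ ≈ (0.501, -0.337, -0.798); φ = arcsin(p_z) ≈ -52.89°, λ = atan2(p_y, p_x) ≈ -33.90°.

≈ 52.9°S, 33.9°W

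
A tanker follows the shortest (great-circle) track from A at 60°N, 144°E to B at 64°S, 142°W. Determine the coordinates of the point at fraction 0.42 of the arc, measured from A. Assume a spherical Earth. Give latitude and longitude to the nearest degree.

From cos δ = sin φ₁ sin φ₂ + cos φ₁ cos φ₂ cos Δλ, the central angle is δ ≈ 2.372 rad (135.9°).
Interpolate at f = 0.42 with slerp weights a = sin((1−f)δ)/sin δ ≈ 1.409, b = sin(fδ)/sin δ ≈ 1.206.
p = a·p₁ + b·p₂ ≈ (-0.987, 0.089, 0.137); φ = arcsin(p_z) ≈ 7.86°, λ = atan2(p_y, p_x) ≈ 174.86°.

≈ 8°N, 175°E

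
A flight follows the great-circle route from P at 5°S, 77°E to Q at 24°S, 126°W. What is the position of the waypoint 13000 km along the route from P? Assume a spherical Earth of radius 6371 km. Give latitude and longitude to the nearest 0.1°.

≈ 42.3°S, 149.1°W

Convert each endpoint to a unit vector on the sphere (x = cos φ cos λ, y = cos φ sin λ, z = sin φ).
The central angle between the endpoints is δ = arccos(p₁·p₂) ≈ 2.502 rad (143.3°). The total great-circle distance is δ·R ≈ 2.502 × 6371 ≈ 15940 km, so the target fraction is f = 13000/15940 ≈ 0.816.
Interpolate at f ≈ 0.816 with slerp weights a = sin((1−f)δ)/sin δ ≈ 0.746, b = sin(fδ)/sin δ ≈ 1.494.
p = a·p₁ + b·p₂ ≈ (-0.635, -0.380, -0.673); φ = arcsin(p_z) ≈ -42.27°, λ = atan2(p_y, p_x) ≈ -149.10°.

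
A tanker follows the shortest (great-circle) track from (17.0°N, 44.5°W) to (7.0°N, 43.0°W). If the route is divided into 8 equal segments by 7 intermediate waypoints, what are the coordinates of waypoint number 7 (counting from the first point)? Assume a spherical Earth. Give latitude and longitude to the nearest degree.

≈ (8°N, 43°W)

Convert each endpoint to a unit vector on the sphere (x = cos φ cos λ, y = cos φ sin λ, z = sin φ).
The central angle between the endpoints is δ = arccos(p₁·p₂) ≈ 0.176 rad (10.1°).
Interpolate at f = 7/8 with slerp weights a = sin((1−f)δ)/sin δ ≈ 0.126, b = sin(fδ)/sin δ ≈ 0.876.
p = a·p₁ + b·p₂ ≈ (0.722, -0.677, 0.143); φ = arcsin(p_z) ≈ 8.25°, λ = atan2(p_y, p_x) ≈ -43.18°.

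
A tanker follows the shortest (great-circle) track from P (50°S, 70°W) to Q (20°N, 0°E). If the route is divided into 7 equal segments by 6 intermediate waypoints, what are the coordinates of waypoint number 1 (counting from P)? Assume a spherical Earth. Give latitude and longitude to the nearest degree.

≈ (43°S, 54°W)

Write both endpoints as unit vectors p₁, p₂ with components (cos φ cos λ, cos φ sin λ, sin φ).
The central angle between the endpoints is δ = arccos(p₁·p₂) ≈ 1.626 rad (93.2°).
Interpolate at f = 1/7 with slerp weights a = sin((1−f)δ)/sin δ ≈ 0.986, b = sin(fδ)/sin δ ≈ 0.231.
p = a·p₁ + b·p₂ ≈ (0.433, -0.596, -0.676); φ = arcsin(p_z) ≈ -42.56°, λ = atan2(p_y, p_x) ≈ -53.95°.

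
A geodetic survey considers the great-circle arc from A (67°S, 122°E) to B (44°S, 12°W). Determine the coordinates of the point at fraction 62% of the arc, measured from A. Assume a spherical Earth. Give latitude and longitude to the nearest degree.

Write both endpoints as unit vectors p₁, p₂ with components (cos φ cos λ, cos φ sin λ, sin φ).
The central angle between the endpoints is δ = arccos(p₁·p₂) ≈ 1.111 rad (63.6°).
Interpolate at f = 0.62 with slerp weights a = sin((1−f)δ)/sin δ ≈ 0.457, b = sin(fδ)/sin δ ≈ 0.709.
p = a·p₁ + b·p₂ ≈ (0.404, 0.045, -0.913); φ = arcsin(p_z) ≈ -65.99°, λ = atan2(p_y, p_x) ≈ 6.41°.

≈ (66°S, 6°E)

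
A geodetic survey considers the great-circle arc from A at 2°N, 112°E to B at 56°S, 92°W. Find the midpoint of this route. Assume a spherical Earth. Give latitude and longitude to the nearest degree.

From cos δ = sin φ₁ sin φ₂ + cos φ₁ cos φ₂ cos Δλ, the central angle is δ ≈ 2.141 rad (122.6°).
Interpolate at f = 1/2 with slerp weights a = sin((1−f)δ)/sin δ ≈ 1.042, b = sin(fδ)/sin δ ≈ 1.042.
p = a·p₁ + b·p₂ ≈ (-0.410, 0.383, -0.827); φ = arcsin(p_z) ≈ -55.84°, λ = atan2(p_y, p_x) ≈ 136.96°.

≈ 56°S, 137°E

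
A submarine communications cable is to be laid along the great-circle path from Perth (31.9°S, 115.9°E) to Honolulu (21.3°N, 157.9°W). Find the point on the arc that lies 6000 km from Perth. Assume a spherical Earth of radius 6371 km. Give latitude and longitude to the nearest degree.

≈ (4°S, 165°E)

Write both endpoints as unit vectors p₁, p₂ with components (cos φ cos λ, cos φ sin λ, sin φ).
The central angle between the endpoints is δ = arccos(p₁·p₂) ≈ 1.711 rad (98.0°). The total great-circle distance is δ·R ≈ 1.711 × 6371 ≈ 10899 km, so the target fraction is f = 6000/10899 ≈ 0.550.
Interpolate at f ≈ 0.550 with slerp weights a = sin((1−f)δ)/sin δ ≈ 0.702, b = sin(fδ)/sin δ ≈ 0.817.
p = a·p₁ + b·p₂ ≈ (-0.965, 0.250, -0.074); φ = arcsin(p_z) ≈ -4.27°, λ = atan2(p_y, p_x) ≈ 165.47°.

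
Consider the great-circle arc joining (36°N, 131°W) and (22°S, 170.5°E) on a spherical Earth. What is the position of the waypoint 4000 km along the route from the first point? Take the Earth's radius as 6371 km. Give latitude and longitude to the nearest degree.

Write both endpoints as unit vectors p₁, p₂ with components (cos φ cos λ, cos φ sin λ, sin φ).
The central angle between the endpoints is δ = arccos(p₁·p₂) ≈ 1.398 rad (80.1°). The total great-circle distance is δ·R ≈ 1.398 × 6371 ≈ 8908 km, so the target fraction is f = 4000/8908 ≈ 0.449.
Interpolate at f ≈ 0.449 with slerp weights a = sin((1−f)δ)/sin δ ≈ 0.707, b = sin(fδ)/sin δ ≈ 0.596.
p = a·p₁ + b·p₂ ≈ (-0.920, -0.340, 0.192); φ = arcsin(p_z) ≈ 11.08°, λ = atan2(p_y, p_x) ≈ -159.71°.

≈ (11°N, 160°W)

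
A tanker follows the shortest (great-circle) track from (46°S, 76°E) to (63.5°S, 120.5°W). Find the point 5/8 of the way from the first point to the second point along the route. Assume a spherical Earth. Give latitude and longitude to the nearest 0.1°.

≈ (84.6°S, 158.7°E)

From cos δ = sin φ₁ sin φ₂ + cos φ₁ cos φ₂ cos Δλ, the central angle is δ ≈ 1.217 rad (69.7°).
Interpolate at f = 5/8 with slerp weights a = sin((1−f)δ)/sin δ ≈ 0.470, b = sin(fδ)/sin δ ≈ 0.735.
p = a·p₁ + b·p₂ ≈ (-0.087, 0.034, -0.996); φ = arcsin(p_z) ≈ -84.61°, λ = atan2(p_y, p_x) ≈ 158.69°.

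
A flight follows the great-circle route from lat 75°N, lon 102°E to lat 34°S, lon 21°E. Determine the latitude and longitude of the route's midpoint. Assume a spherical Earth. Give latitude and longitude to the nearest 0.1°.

≈ lat 24.2°N, lon 37.4°E

The haversine formula gives a central angle δ ≈ 2.102 rad (120.4°) between the endpoints.
Interpolate at f = 1/2 with slerp weights a = sin((1−f)δ)/sin δ ≈ 1.007, b = sin(fδ)/sin δ ≈ 1.007.
p = a·p₁ + b·p₂ ≈ (0.725, 0.554, 0.409); φ = arcsin(p_z) ≈ 24.17°, λ = atan2(p_y, p_x) ≈ 37.38°.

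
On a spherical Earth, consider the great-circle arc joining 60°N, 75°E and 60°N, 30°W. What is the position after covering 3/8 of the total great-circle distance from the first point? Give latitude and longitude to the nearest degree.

≈ 70°N, 40°E

Convert each endpoint to a unit vector on the sphere (x = cos φ cos λ, y = cos φ sin λ, z = sin φ).
The central angle between the endpoints is δ = arccos(p₁·p₂) ≈ 0.816 rad (46.7°).
Interpolate at f = 3/8 with slerp weights a = sin((1−f)δ)/sin δ ≈ 0.670, b = sin(fδ)/sin δ ≈ 0.414.
p = a·p₁ + b·p₂ ≈ (0.266, 0.220, 0.939); φ = arcsin(p_z) ≈ 69.81°, λ = atan2(p_y, p_x) ≈ 39.65°.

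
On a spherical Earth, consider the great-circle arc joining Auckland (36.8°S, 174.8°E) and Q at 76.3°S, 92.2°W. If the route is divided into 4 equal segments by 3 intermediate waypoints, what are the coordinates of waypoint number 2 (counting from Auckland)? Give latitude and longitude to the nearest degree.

From cos δ = sin φ₁ sin φ₂ + cos φ₁ cos φ₂ cos Δλ, the central angle is δ ≈ 0.962 rad (55.1°).
Interpolate at f = 2/4 with slerp weights a = sin((1−f)δ)/sin δ ≈ 0.564, b = sin(fδ)/sin δ ≈ 0.564.
p = a·p₁ + b·p₂ ≈ (-0.455, -0.093, -0.886); φ = arcsin(p_z) ≈ -62.34°, λ = atan2(p_y, p_x) ≈ -168.50°.

≈ 62°S, 168°W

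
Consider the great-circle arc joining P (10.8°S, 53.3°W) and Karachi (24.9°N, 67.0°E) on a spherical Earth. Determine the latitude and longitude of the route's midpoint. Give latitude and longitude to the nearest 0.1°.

The haversine formula gives a central angle δ ≈ 2.128 rad (121.9°) between the endpoints.
Interpolate at f = 1/2 with slerp weights a = sin((1−f)δ)/sin δ ≈ 1.030, b = sin(fδ)/sin δ ≈ 1.030.
p = a·p₁ + b·p₂ ≈ (0.969, 0.049, 0.241); φ = arcsin(p_z) ≈ 13.92°, λ = atan2(p_y, p_x) ≈ 2.88°.

≈ (13.9°N, 2.9°E)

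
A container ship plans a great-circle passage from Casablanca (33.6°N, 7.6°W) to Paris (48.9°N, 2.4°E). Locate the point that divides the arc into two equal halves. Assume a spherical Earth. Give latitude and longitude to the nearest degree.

≈ 41°N, 3°W

The haversine formula gives a central angle δ ≈ 0.297 rad (17.0°) between the endpoints.
Interpolate at f = 1/2 with slerp weights a = sin((1−f)δ)/sin δ ≈ 0.506, b = sin(fδ)/sin δ ≈ 0.506.
p = a·p₁ + b·p₂ ≈ (0.749, -0.042, 0.661); φ = arcsin(p_z) ≈ 41.36°, λ = atan2(p_y, p_x) ≈ -3.19°.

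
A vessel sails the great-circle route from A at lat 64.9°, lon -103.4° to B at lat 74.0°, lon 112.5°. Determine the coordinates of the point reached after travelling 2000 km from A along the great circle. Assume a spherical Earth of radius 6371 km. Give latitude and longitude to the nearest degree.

The haversine formula gives a central angle δ ≈ 0.683 rad (39.1°) between the endpoints. The total great-circle distance is δ·R ≈ 0.683 × 6371 ≈ 4350 km, so the target fraction is f = 2000/4350 ≈ 0.460.
Interpolate at f ≈ 0.460 with slerp weights a = sin((1−f)δ)/sin δ ≈ 0.571, b = sin(fδ)/sin δ ≈ 0.489.
p = a·p₁ + b·p₂ ≈ (-0.108, -0.111, 0.988); φ = arcsin(p_z) ≈ 81.09°, λ = atan2(p_y, p_x) ≈ -134.11°.

≈ lat 81°, lon -134°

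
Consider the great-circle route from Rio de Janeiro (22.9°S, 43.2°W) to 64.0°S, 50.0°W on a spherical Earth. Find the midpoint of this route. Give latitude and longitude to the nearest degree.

Write both endpoints as unit vectors p₁, p₂ with components (cos φ cos λ, cos φ sin λ, sin φ).
The central angle between the endpoints is δ = arccos(p₁·p₂) ≈ 0.722 rad (41.3°).
Interpolate at f = 1/2 with slerp weights a = sin((1−f)δ)/sin δ ≈ 0.534, b = sin(fδ)/sin δ ≈ 0.534.
p = a·p₁ + b·p₂ ≈ (0.509, -0.516, -0.688); φ = arcsin(p_z) ≈ -43.49°, λ = atan2(p_y, p_x) ≈ -45.39°.

≈ 43°S, 45°W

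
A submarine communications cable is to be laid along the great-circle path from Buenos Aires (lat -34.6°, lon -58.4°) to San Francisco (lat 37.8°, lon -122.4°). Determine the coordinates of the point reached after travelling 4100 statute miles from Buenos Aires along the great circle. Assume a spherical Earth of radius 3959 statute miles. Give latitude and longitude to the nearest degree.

Write both endpoints as unit vectors p₁, p₂ with components (cos φ cos λ, cos φ sin λ, sin φ).
The central angle between the endpoints is δ = arccos(p₁·p₂) ≈ 1.634 rad (93.6°). The total great-circle distance is δ·R ≈ 1.634 × 3959 ≈ 6468 mi, so the target fraction is f = 4100/6468 ≈ 0.634.
Interpolate at f ≈ 0.634 with slerp weights a = sin((1−f)δ)/sin δ ≈ 0.564, b = sin(fδ)/sin δ ≈ 0.862.
p = a·p₁ + b·p₂ ≈ (-0.122, -0.971, 0.208); φ = arcsin(p_z) ≈ 12.00°, λ = atan2(p_y, p_x) ≈ -97.14°.

≈ lat 12°, lon -97°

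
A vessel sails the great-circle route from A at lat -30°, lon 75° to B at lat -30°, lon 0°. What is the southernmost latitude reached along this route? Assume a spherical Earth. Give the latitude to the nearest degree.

≈ -36°

The great circle lies in the plane with unit normal n̂ = (p₁ × p₂)/|p₁ × p₂|.
Here n̂_z ≈ -0.809; the vertex latitude is φ_max = arccos|n̂_z| ≈ 36.0°.
Check via Clairaut: cos φ_max = |cos φ₁| · sin C = cos(30.0°)·sin(111.0°) ≈ 0.809, again giving ≈ 36.0°.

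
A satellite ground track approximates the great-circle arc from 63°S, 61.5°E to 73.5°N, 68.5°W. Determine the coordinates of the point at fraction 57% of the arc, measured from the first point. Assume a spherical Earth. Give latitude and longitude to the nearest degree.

Convert each endpoint to a unit vector on the sphere (x = cos φ cos λ, y = cos φ sin λ, z = sin φ).
The central angle between the endpoints is δ = arccos(p₁·p₂) ≈ 2.785 rad (159.6°).
Interpolate at f = 0.57 with slerp weights a = sin((1−f)δ)/sin δ ≈ 2.670, b = sin(fδ)/sin δ ≈ 2.867.
p = a·p₁ + b·p₂ ≈ (0.877, 0.308, 0.370); φ = arcsin(p_z) ≈ 21.70°, λ = atan2(p_y, p_x) ≈ 19.34°.

≈ 22°N, 19°E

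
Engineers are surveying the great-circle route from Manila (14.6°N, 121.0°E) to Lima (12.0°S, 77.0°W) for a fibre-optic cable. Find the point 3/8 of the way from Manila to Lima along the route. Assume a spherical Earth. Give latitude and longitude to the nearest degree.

≈ 12°N, 176°W

Convert each endpoint to a unit vector on the sphere (x = cos φ cos λ, y = cos φ sin λ, z = sin φ).
The central angle between the endpoints is δ = arccos(p₁·p₂) ≈ 2.833 rad (162.3°).
Interpolate at f = 3/8 with slerp weights a = sin((1−f)δ)/sin δ ≈ 3.223, b = sin(fδ)/sin δ ≈ 2.872.
p = a·p₁ + b·p₂ ≈ (-0.974, -0.064, 0.215); φ = arcsin(p_z) ≈ 12.43°, λ = atan2(p_y, p_x) ≈ -176.25°.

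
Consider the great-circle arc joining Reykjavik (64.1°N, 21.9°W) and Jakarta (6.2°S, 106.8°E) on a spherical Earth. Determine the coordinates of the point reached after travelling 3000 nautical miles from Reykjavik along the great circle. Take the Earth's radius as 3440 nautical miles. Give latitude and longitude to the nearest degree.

From cos δ = sin φ₁ sin φ₂ + cos φ₁ cos φ₂ cos Δλ, the central angle is δ ≈ 1.948 rad (111.6°). The total great-circle distance is δ·R ≈ 1.948 × 3440 ≈ 6702 nmi, so the target fraction is f = 3000/6702 ≈ 0.448.
Interpolate at f ≈ 0.448 with slerp weights a = sin((1−f)δ)/sin δ ≈ 0.947, b = sin(fδ)/sin δ ≈ 0.824.
p = a·p₁ + b·p₂ ≈ (0.147, 0.630, 0.763); φ = arcsin(p_z) ≈ 49.71°, λ = atan2(p_y, p_x) ≈ 76.85°.

≈ 50°N, 77°E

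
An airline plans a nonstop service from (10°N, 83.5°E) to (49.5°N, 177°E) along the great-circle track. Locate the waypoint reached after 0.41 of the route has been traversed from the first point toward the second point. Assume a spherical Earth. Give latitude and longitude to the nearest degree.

≈ (35°N, 110°E)

Write both endpoints as unit vectors p₁, p₂ with components (cos φ cos λ, cos φ sin λ, sin φ).
The central angle between the endpoints is δ = arccos(p₁·p₂) ≈ 1.478 rad (84.7°).
Interpolate at f = 0.41 with slerp weights a = sin((1−f)δ)/sin δ ≈ 0.769, b = sin(fδ)/sin δ ≈ 0.572.
p = a·p₁ + b·p₂ ≈ (-0.285, 0.772, 0.568); φ = arcsin(p_z) ≈ 34.64°, λ = atan2(p_y, p_x) ≈ 110.28°.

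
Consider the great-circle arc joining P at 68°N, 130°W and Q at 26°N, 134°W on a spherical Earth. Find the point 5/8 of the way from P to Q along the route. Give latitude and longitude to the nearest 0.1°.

≈ 41.8°N, 133.2°W

Write both endpoints as unit vectors p₁, p₂ with components (cos φ cos λ, cos φ sin λ, sin φ).
The central angle between the endpoints is δ = arccos(p₁·p₂) ≈ 0.734 rad (42.1°).
Interpolate at f = 5/8 with slerp weights a = sin((1−f)δ)/sin δ ≈ 0.406, b = sin(fδ)/sin δ ≈ 0.661.
p = a·p₁ + b·p₂ ≈ (-0.510, -0.544, 0.666); φ = arcsin(p_z) ≈ 41.76°, λ = atan2(p_y, p_x) ≈ -133.19°.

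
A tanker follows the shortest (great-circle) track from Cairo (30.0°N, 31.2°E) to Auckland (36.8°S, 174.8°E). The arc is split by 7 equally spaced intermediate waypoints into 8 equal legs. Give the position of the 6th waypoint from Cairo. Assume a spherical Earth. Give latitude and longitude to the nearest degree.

From cos δ = sin φ₁ sin φ₂ + cos φ₁ cos φ₂ cos Δλ, the central angle is δ ≈ 2.602 rad (149.1°).
Interpolate at f = 6/8 with slerp weights a = sin((1−f)δ)/sin δ ≈ 1.178, b = sin(fδ)/sin δ ≈ 1.806.
p = a·p₁ + b·p₂ ≈ (-0.568, 0.659, -0.493); φ = arcsin(p_z) ≈ -29.53°, λ = atan2(p_y, p_x) ≈ 130.73°.

≈ 30°S, 131°E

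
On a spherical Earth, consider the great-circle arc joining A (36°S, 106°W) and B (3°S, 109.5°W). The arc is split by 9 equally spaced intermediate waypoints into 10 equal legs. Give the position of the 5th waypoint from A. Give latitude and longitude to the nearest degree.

≈ (20°S, 108°W)

Write both endpoints as unit vectors p₁, p₂ with components (cos φ cos λ, cos φ sin λ, sin φ).
The central angle between the endpoints is δ = arccos(p₁·p₂) ≈ 0.579 rad (33.2°).
Interpolate at f = 5/10 with slerp weights a = sin((1−f)δ)/sin δ ≈ 0.522, b = sin(fδ)/sin δ ≈ 0.522.
p = a·p₁ + b·p₂ ≈ (-0.290, -0.897, -0.334); φ = arcsin(p_z) ≈ -19.51°, λ = atan2(p_y, p_x) ≈ -107.93°.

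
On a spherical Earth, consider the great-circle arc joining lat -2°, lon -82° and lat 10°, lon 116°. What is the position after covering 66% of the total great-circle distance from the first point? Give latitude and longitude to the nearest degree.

The haversine formula gives a central angle δ ≈ 2.800 rad (160.4°) between the endpoints.
Interpolate at f = 0.66 with slerp weights a = sin((1−f)δ)/sin δ ≈ 2.429, b = sin(fδ)/sin δ ≈ 2.868.
p = a·p₁ + b·p₂ ≈ (-0.900, 0.135, 0.413); φ = arcsin(p_z) ≈ 24.41°, λ = atan2(p_y, p_x) ≈ 171.46°.

≈ lat 24°, lon 171°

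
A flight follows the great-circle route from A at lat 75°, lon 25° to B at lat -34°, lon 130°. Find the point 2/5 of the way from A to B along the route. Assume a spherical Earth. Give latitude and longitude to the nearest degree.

From cos δ = sin φ₁ sin φ₂ + cos φ₁ cos φ₂ cos Δλ, the central angle is δ ≈ 2.209 rad (126.6°).
Interpolate at f = 2/5 with slerp weights a = sin((1−f)δ)/sin δ ≈ 1.208, b = sin(fδ)/sin δ ≈ 0.962.
p = a·p₁ + b·p₂ ≈ (-0.230, 0.743, 0.628); φ = arcsin(p_z) ≈ 38.93°, λ = atan2(p_y, p_x) ≈ 107.16°.

≈ lat 39°, lon 107°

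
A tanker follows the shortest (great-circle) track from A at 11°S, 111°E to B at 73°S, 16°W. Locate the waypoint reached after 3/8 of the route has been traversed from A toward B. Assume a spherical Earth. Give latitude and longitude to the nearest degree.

≈ 43°S, 101°E

Write both endpoints as unit vectors p₁, p₂ with components (cos φ cos λ, cos φ sin λ, sin φ).
The central angle between the endpoints is δ = arccos(p₁·p₂) ≈ 1.561 rad (89.4°).
Interpolate at f = 3/8 with slerp weights a = sin((1−f)δ)/sin δ ≈ 0.828, b = sin(fδ)/sin δ ≈ 0.553.
p = a·p₁ + b·p₂ ≈ (-0.136, 0.714, -0.686); φ = arcsin(p_z) ≈ -43.35°, λ = atan2(p_y, p_x) ≈ 100.78°.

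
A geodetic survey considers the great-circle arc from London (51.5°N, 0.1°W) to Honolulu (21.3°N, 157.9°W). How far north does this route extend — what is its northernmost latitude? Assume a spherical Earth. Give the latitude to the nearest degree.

The great circle lies in the plane with unit normal n̂ = (p₁ × p₂)/|p₁ × p₂|.
Here n̂_z ≈ -0.226; the vertex latitude is φ_max = arccos|n̂_z| ≈ 76.9°.
Check via Clairaut: cos φ_max = |cos φ₁| · sin C = cos(51.5°)·sin(21.3°) ≈ 0.226, again giving ≈ 76.9°.

≈ 77°N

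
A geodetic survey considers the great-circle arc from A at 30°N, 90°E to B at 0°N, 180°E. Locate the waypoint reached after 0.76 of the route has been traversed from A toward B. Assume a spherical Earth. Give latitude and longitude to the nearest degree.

≈ 11°N, 161°E

Convert each endpoint to a unit vector on the sphere (x = cos φ cos λ, y = cos φ sin λ, z = sin φ).
The central angle between the endpoints is δ = arccos(p₁·p₂) ≈ 1.571 rad (90.0°).
Interpolate at f = 0.76 with slerp weights a = sin((1−f)δ)/sin δ ≈ 0.368, b = sin(fδ)/sin δ ≈ 0.930.
p = a·p₁ + b·p₂ ≈ (-0.930, 0.319, 0.184); φ = arcsin(p_z) ≈ 10.61°, λ = atan2(p_y, p_x) ≈ 161.07°.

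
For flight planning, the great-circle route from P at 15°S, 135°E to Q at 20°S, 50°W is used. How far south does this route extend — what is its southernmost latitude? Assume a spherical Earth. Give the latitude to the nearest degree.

≈ 82°S

The great circle lies in the plane with unit normal n̂ = (p₁ × p₂)/|p₁ × p₂|.
Here n̂_z ≈ +0.137; the vertex latitude is φ_max = arccos|n̂_z| ≈ 82.1°.
Check via Clairaut: cos φ_max = |cos φ₁| · sin C = cos(15.0°)·sin(171.9°) ≈ 0.137, again giving ≈ 82.1°.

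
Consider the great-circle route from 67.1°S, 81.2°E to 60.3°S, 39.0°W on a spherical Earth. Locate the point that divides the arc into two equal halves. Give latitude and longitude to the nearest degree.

Write both endpoints as unit vectors p₁, p₂ with components (cos φ cos λ, cos φ sin λ, sin φ).
The central angle between the endpoints is δ = arccos(p₁·p₂) ≈ 0.791 rad (45.3°).
Interpolate at f = 1/2 with slerp weights a = sin((1−f)δ)/sin δ ≈ 0.542, b = sin(fδ)/sin δ ≈ 0.542.
p = a·p₁ + b·p₂ ≈ (0.241, 0.039, -0.970); φ = arcsin(p_z) ≈ -75.87°, λ = atan2(p_y, p_x) ≈ 9.29°.

≈ 76°S, 9°E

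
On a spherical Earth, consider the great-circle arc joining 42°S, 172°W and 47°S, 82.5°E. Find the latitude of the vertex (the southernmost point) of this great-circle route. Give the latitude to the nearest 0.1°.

The great circle lies in the plane with unit normal n̂ = (p₁ × p₂)/|p₁ × p₂|.
Here n̂_z ≈ -0.522; the vertex latitude is φ_max = arccos|n̂_z| ≈ 58.5°.
Check via Clairaut: cos φ_max = |cos φ₁| · sin C = cos(42.0°)·sin(135.4°) ≈ 0.522, again giving ≈ 58.5°.

≈ 58.5°S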